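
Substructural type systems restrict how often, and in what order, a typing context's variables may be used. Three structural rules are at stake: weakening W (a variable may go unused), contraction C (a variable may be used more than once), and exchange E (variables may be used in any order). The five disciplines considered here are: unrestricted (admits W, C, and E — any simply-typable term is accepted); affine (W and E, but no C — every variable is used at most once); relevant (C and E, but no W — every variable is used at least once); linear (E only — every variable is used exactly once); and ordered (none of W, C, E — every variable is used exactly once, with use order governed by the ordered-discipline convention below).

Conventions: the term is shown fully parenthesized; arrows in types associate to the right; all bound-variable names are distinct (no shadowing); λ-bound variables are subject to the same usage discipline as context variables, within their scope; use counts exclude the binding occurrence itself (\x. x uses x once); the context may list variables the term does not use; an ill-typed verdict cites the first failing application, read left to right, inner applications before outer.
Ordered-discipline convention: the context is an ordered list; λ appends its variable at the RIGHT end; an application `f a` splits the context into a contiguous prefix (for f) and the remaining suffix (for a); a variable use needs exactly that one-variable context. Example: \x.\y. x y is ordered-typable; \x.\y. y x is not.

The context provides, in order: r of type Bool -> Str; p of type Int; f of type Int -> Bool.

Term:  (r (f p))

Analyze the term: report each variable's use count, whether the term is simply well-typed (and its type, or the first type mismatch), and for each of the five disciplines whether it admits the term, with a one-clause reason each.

use counts: r=1, p=1, f=1
use order (left to right): r, f, p
typing: ✓ — Str
ordered: ✗ — use order r, f, p needs exchange
linear: ✓ — r, p, f: one use apiece
affine: ✓ — at most one use each (r, p, f)
relevant: ✓ — r, p, f: all used, weakening unneeded
unrestricted: ✓ — type-checks (Str) and nothing is barred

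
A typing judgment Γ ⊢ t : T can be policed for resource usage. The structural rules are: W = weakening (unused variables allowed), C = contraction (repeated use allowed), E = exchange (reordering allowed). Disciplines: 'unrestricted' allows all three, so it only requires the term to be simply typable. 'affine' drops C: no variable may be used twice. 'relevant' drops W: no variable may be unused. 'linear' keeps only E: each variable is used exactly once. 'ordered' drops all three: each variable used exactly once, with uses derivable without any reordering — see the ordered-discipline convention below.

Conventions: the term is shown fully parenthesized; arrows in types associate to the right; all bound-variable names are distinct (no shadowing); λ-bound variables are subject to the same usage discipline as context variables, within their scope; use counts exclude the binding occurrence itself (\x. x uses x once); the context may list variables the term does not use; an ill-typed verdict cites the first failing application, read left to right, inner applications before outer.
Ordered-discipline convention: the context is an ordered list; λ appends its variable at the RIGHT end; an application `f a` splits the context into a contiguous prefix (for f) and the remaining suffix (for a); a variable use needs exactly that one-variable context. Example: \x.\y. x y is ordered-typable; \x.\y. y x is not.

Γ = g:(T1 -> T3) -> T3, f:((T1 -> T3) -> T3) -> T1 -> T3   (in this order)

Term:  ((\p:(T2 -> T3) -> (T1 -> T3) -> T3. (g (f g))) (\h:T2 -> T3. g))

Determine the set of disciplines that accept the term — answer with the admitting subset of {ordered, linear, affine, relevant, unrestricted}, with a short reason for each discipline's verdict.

admitted in: unrestricted
counts: g: 3; f: 1; p (λ-bound): 0; h (λ-bound): 0
left-to-right use order: g, f, g, g
typing: well-typed at T3
ordered: ✗ — g ×3 used more than once (contraction); unused: p, h — weakening required
linear: ✗ — g ×3 used more than once (contraction); unused: p, h — weakening required
affine: ✗ — g ×3 used more than once (contraction)
relevant: ✗ — unused: p, h — weakening required
unrestricted: ✓ — simply typable at T3; W, C, E all held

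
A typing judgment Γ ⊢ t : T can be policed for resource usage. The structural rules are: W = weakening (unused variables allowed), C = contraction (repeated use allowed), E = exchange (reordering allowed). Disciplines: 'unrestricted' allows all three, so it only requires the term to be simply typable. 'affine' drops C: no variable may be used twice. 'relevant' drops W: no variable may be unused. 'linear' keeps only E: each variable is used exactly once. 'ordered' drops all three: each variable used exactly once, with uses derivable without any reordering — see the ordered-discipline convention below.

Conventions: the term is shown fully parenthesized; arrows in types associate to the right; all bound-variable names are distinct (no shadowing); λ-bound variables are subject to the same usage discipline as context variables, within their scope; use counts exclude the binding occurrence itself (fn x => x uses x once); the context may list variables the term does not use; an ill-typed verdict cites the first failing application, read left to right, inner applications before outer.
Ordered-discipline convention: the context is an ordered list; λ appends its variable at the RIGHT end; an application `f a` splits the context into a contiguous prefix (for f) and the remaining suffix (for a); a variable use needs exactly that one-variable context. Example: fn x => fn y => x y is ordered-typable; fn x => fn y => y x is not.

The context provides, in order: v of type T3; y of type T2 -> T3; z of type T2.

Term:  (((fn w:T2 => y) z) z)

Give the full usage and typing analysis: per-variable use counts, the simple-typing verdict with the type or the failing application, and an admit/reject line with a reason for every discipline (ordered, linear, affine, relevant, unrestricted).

use counts: v: 0; y: 1; z: 2; w (λ-bound): 0
uses in reading order: y, z, z
typing: well-typed at T3
ordered: ✗ — z ×2 used more than once (contraction); needs weakening: v, w unused
linear: ✗ — z ×2 used more than once (contraction); needs weakening: v, w unused
affine: ✗ — z ×2 used more than once (contraction)
relevant: ✗ — needs weakening: v, w unused
unrestricted: ✓ — type-checks (T3) and nothing is barred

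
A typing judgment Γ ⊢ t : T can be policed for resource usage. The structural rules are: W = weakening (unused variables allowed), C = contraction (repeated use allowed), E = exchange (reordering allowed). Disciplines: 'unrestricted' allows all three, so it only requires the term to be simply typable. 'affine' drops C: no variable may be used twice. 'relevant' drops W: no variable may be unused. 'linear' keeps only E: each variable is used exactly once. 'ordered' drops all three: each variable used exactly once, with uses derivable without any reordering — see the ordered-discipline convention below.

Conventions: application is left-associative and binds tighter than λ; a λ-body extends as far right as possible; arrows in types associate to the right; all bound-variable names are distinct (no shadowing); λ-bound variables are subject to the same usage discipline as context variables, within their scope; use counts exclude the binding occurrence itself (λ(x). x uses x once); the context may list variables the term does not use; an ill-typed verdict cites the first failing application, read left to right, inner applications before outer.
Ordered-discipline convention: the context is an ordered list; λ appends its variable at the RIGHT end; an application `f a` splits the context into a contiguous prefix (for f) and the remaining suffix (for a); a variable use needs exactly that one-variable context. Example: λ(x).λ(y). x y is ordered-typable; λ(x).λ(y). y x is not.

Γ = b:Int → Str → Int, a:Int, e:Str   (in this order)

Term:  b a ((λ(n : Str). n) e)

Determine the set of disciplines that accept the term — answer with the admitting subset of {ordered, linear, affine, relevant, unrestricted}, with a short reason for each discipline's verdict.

admitting disciplines: ordered, linear, affine, relevant, unrestricted
variable uses: b: 1, a: 1, e: 1, n (bound): 1
use order (left to right): b, a, n, e
typing: ✓ — Int
ordered: ✓ — b, a, e, n: once each, no exchange needed
linear: ✓ — single use per variable (b, a, e, n)
affine: ✓ — none of b, a, e, n used more than once
relevant: ✓ — none of b, a, e, n goes unused
unrestricted: ✓ — type-checks (Int) and nothing is barred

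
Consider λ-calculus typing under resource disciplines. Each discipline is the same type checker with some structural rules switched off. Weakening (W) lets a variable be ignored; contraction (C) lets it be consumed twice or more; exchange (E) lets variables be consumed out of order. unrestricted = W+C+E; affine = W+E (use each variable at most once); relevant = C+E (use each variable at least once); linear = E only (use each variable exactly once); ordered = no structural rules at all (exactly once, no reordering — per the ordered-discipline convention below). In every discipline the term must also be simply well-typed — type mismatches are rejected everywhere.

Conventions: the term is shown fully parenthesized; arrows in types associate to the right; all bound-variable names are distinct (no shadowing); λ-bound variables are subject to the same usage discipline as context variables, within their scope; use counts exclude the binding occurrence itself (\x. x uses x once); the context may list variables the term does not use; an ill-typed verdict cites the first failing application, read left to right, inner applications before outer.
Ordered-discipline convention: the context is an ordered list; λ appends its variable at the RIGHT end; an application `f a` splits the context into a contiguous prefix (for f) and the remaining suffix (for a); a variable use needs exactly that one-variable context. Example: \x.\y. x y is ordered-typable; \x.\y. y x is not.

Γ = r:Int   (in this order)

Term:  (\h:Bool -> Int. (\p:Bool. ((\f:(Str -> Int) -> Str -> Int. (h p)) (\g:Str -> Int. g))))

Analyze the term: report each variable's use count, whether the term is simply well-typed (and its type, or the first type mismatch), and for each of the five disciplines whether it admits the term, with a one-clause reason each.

counts: r: 0, h [bound]: 1, p [bound]: 1, f [bound]: 0, g [bound]: 1
uses in reading order: h, p, g
typing: well-typed — term : (Bool -> Int) -> Bool -> Int
ordered: ✗ — unused: r, f — weakening required
linear: ✗ — unused: r, f — weakening required
affine: ✓ — r, h, p, f, g: no repeats, contraction unneeded
relevant: ✗ — unused: r, f — weakening required
unrestricted: ✓ — type-checks ((Bool -> Int) -> Bool -> Int) and nothing is barred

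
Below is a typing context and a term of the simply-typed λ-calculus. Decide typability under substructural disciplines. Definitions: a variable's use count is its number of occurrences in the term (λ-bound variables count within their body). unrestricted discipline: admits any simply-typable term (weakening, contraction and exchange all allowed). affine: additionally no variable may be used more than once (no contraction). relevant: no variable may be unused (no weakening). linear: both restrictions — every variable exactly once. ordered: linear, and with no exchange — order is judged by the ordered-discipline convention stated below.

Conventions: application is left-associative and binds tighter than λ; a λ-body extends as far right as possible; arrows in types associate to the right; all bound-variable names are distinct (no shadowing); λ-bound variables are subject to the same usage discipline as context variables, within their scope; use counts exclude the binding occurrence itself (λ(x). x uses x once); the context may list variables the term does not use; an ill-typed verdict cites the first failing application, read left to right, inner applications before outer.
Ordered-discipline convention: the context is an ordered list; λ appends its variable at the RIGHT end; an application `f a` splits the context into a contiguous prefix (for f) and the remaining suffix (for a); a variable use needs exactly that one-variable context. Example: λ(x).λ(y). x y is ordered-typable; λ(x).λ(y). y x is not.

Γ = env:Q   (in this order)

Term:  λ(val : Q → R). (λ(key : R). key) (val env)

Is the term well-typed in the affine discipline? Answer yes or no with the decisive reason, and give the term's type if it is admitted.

yes — no duplicate uses among env, val, key; term : (Q → R) → R
variable uses: env=1; val [bound]=1; key [bound]=1
order of uses: key, val, env
typing: well-typed — term : (Q → R) → R
summary: ordered ✗, linear ✓, affine ✓, relevant ✓, unrestricted ✓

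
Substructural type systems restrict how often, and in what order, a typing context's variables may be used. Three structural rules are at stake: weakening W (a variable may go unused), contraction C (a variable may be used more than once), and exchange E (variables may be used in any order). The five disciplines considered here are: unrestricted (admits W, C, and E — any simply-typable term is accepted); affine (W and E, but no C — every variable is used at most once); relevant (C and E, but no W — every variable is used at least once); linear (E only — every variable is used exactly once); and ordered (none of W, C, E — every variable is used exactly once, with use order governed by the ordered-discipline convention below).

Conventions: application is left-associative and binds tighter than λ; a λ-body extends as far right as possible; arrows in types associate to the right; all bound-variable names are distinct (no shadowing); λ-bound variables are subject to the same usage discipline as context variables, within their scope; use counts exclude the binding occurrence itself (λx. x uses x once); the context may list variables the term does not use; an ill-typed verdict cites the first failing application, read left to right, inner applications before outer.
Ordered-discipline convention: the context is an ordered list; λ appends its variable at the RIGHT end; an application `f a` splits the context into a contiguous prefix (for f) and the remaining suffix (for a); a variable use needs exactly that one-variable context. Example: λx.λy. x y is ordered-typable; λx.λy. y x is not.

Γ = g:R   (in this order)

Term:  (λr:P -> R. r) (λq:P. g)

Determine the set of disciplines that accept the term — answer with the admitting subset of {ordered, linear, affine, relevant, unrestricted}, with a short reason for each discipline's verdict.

accepted by: affine, unrestricted
counts: g=1; r [bound]=1; q [bound]=0
uses in reading order: r, g
typing: well-typed — term : P -> R
ordered ✗ (q never used (weakening))
linear ✗ (q never used (weakening))
affine ✓ (g, r, q: no repeats, contraction unneeded)
relevant ✗ (q never used (weakening))
unrestricted ✓ (type-checks (P -> R) and nothing is barred)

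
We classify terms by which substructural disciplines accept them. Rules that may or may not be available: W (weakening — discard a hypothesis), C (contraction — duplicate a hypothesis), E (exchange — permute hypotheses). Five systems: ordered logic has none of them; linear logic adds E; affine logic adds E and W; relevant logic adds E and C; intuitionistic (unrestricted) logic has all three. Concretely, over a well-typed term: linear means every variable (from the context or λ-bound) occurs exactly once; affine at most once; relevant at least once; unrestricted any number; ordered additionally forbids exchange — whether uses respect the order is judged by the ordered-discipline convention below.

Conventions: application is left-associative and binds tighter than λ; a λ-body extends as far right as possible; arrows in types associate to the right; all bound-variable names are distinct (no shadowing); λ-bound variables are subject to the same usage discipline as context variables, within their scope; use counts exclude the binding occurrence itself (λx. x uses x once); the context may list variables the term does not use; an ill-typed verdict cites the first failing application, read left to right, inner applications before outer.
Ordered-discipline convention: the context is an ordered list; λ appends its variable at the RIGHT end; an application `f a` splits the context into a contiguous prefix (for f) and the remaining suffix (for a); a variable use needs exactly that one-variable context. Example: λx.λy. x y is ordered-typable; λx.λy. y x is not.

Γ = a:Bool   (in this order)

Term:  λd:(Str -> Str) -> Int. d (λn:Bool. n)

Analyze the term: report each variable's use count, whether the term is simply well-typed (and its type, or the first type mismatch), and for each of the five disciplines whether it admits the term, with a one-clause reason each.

variable uses: a: 0; d (bound): 1; n (bound): 1
left-to-right use order: d, n
typing: ill-typed: an argument Bool -> Bool mismatches the expected Str -> Str
ordered: ✗ — fails simple typing
linear: ✗ — a type mismatch blocks all five
affine: ✗ — the type mismatch rejects it
relevant: ✗ — not simply typable
unrestricted: ✗ — fails simple typing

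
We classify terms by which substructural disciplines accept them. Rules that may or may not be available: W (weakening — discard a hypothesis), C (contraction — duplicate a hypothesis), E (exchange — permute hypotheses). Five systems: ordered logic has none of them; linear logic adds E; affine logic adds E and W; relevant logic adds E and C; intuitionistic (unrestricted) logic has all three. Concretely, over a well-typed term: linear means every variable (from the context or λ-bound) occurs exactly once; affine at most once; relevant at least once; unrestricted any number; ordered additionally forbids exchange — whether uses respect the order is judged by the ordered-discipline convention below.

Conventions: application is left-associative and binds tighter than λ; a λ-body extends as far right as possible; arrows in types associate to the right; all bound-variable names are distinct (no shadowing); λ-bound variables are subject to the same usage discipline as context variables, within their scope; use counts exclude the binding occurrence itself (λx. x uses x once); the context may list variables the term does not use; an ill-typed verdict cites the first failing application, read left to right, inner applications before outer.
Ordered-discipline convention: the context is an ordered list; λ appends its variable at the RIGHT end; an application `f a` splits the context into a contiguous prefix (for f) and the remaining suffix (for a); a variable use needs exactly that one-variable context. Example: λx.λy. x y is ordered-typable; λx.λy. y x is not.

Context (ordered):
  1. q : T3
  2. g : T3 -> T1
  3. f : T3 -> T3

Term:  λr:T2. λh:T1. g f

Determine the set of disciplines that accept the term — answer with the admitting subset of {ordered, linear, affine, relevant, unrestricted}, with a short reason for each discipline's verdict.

admitting disciplines: none
counts: q: 0×; g: 1×; f: 1×; r (bound): 0×; h (bound): 0×
order of uses: g, f
typing: ill-typed: a function awaiting T3 gets T3 -> T3
ordered: ✗ — a type mismatch blocks all five
linear: ✗ — the type mismatch rejects it
affine: ✗ — not simply typable
relevant: ✗ — fails simple typing
unrestricted: ✗ — a type mismatch blocks all five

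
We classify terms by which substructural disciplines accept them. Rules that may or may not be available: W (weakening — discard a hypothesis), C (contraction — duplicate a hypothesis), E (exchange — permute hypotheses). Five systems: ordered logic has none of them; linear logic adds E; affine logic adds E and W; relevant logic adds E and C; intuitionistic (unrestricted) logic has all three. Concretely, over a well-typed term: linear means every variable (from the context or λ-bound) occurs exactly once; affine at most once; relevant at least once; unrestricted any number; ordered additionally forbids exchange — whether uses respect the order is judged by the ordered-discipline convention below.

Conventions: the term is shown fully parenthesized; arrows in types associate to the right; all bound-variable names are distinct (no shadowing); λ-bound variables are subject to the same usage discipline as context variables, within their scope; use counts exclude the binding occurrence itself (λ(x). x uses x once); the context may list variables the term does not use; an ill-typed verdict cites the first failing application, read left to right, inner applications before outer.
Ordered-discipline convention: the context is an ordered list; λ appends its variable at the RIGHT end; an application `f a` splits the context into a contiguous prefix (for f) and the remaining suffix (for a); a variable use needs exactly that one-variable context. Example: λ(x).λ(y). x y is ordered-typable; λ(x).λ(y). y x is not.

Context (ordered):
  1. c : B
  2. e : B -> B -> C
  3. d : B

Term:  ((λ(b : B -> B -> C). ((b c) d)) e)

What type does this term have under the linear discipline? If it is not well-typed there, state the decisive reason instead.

term : C
usage: c ×1; e ×1; d ×1; b [bound] ×1
order of uses: b, c, d, e
typing: well-typed at C
all disciplines: ordered ✗; linear ✓; affine ✓; relevant ✓; unrestricted ✓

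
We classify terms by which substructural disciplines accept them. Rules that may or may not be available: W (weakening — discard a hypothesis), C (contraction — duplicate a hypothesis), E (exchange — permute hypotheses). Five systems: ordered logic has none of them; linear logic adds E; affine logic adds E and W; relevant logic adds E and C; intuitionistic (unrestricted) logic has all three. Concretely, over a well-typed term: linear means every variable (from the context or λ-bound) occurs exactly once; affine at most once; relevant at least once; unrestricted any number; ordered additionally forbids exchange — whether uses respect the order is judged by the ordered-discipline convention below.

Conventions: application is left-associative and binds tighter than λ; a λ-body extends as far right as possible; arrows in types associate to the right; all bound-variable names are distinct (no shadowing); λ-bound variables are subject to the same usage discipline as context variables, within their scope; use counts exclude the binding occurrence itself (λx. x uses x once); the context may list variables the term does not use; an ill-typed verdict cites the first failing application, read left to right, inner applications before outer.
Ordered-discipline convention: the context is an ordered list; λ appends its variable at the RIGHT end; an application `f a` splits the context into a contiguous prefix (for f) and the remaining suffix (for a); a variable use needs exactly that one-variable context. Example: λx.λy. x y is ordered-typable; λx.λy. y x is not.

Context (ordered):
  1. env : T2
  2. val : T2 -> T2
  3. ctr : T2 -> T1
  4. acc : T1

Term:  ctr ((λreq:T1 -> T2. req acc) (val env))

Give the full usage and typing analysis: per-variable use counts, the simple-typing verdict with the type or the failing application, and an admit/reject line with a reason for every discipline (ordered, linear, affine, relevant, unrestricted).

usage: env=1, val=1, ctr=1, acc=1, req (bound)=1
use order (left to right): ctr, req, acc, val, env
typing: ill-typed: argument of type T2 where T1 -> T2 is required
ordered: ✗, a type mismatch blocks all five
linear: ✗, the type mismatch rejects it
affine: ✗, not simply typable
relevant: ✗, fails simple typing
unrestricted: ✗, a type mismatch blocks all five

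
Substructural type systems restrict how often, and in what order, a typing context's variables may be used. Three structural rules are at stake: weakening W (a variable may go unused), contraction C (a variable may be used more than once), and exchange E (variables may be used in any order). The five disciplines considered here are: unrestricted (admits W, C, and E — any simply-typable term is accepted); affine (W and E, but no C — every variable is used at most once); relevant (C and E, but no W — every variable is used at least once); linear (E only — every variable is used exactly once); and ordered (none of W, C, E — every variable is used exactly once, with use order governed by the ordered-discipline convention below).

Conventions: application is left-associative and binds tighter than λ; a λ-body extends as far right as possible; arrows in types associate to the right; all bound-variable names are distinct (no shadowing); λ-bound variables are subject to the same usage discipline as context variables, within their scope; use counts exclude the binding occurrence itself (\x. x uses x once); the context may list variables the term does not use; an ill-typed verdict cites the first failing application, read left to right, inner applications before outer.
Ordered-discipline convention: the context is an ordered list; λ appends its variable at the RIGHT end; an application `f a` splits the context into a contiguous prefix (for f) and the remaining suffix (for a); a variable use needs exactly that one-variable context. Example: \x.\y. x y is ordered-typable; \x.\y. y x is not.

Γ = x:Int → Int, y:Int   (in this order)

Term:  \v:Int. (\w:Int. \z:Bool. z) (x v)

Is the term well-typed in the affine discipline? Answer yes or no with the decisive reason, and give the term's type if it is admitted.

yes — at most one use each (x, y, v, w, z); term : Int → Bool → Bool
use counts: x: 1, y: 0, v (bound): 1, w (bound): 0, z (bound): 1
order of uses: z, x, v
typing: well-typed — term : Int → Bool → Bool
all disciplines: ordered ✗, linear ✗, affine ✓, relevant ✗, unrestricted ✓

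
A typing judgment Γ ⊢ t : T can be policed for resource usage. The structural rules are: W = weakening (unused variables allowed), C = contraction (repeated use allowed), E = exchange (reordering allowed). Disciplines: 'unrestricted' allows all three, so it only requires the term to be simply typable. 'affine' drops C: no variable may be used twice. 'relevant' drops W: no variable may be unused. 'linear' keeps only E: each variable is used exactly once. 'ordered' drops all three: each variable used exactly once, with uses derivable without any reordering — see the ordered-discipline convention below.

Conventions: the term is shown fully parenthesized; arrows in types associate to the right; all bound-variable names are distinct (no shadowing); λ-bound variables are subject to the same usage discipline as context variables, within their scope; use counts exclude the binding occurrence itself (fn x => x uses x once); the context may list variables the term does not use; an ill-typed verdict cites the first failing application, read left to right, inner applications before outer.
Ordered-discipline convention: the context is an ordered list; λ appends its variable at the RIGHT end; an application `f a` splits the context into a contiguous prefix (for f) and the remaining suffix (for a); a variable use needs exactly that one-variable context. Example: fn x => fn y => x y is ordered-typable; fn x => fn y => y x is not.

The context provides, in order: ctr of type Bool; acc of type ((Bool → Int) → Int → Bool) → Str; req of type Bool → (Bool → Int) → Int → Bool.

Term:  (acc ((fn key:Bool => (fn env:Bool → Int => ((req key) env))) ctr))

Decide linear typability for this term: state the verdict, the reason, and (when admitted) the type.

yes — exactly-once usage across ctr, acc, req, key, env; term : Str
use counts: ctr: 1×; acc: 1×; req: 1×; key (bound): 1×; env (bound): 1×
use order (left to right): acc, req, key, env, ctr
typing: well-typed at Str
all disciplines: ordered ✗, linear ✓, affine ✓, relevant ✓, unrestricted ✓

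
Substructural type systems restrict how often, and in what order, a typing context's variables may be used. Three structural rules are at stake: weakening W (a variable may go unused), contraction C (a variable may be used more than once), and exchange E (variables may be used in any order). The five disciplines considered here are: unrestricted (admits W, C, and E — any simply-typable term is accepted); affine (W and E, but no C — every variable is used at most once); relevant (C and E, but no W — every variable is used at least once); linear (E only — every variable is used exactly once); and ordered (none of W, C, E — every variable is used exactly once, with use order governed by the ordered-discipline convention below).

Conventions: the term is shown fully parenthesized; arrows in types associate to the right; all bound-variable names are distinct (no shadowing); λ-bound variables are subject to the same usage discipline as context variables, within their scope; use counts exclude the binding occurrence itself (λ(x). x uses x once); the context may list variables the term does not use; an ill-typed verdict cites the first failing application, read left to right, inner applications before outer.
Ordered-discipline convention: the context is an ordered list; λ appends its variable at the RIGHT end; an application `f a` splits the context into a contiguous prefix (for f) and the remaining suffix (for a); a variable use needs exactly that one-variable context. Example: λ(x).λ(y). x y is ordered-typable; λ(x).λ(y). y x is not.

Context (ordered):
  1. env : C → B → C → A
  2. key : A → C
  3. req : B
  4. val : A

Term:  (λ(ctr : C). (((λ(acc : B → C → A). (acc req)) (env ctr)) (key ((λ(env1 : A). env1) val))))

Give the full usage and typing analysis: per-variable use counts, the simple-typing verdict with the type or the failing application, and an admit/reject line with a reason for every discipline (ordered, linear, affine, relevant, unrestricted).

usage: env=1; key=1; req=1; val=1; ctr [bound]=1; acc [bound]=1; env1 [bound]=1
use order (left to right): acc, req, env, ctr, key, env1, val
typing: well-typed at C → A
ordered: ✗ — no contiguous prefix/suffix split fits acc, req, env, ctr, key, env1, val
linear: ✓ — exactly-once usage across env, key, req, val, ctr, acc, env1
affine: ✓ — none of env, key, req, val, ctr, acc, env1 used more than once
relevant: ✓ — env, key, req, val, ctr, acc, env1: all used, weakening unneeded
unrestricted: ✓ — well-typed at C → A; no restrictions here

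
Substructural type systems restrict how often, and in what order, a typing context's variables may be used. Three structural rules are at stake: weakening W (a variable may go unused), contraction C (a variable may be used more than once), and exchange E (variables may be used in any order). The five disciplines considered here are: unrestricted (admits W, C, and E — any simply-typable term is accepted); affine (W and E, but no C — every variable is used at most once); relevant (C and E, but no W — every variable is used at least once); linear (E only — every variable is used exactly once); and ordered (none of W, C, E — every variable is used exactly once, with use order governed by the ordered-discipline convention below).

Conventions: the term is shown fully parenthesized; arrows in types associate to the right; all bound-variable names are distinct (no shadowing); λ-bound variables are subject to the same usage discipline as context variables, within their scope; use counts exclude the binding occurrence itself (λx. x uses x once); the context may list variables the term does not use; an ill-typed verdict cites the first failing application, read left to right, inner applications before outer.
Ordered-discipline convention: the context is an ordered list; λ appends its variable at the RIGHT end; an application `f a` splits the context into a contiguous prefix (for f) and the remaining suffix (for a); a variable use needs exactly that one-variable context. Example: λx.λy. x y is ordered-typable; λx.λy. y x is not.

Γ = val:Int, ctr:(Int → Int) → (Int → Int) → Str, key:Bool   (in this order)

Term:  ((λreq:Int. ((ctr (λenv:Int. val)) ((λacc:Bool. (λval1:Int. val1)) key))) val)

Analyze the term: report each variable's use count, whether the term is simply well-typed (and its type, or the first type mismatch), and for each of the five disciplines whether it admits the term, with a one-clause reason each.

use counts: val=2, ctr=1, key=1, req [bound]=0, env [bound]=0, acc [bound]=0, val1 [bound]=1
order of uses: ctr, val, val1, key, val
typing: well-typed — term : Str
ordered: ✗ — repeated use of val ×2; req, env, acc never used (weakening)
linear: ✗ — repeated use of val ×2; req, env, acc never used (weakening)
affine: ✗ — repeated use of val ×2
relevant: ✗ — req, env, acc never used (weakening)
unrestricted: ✓ — simply typable at Str; W, C, E all held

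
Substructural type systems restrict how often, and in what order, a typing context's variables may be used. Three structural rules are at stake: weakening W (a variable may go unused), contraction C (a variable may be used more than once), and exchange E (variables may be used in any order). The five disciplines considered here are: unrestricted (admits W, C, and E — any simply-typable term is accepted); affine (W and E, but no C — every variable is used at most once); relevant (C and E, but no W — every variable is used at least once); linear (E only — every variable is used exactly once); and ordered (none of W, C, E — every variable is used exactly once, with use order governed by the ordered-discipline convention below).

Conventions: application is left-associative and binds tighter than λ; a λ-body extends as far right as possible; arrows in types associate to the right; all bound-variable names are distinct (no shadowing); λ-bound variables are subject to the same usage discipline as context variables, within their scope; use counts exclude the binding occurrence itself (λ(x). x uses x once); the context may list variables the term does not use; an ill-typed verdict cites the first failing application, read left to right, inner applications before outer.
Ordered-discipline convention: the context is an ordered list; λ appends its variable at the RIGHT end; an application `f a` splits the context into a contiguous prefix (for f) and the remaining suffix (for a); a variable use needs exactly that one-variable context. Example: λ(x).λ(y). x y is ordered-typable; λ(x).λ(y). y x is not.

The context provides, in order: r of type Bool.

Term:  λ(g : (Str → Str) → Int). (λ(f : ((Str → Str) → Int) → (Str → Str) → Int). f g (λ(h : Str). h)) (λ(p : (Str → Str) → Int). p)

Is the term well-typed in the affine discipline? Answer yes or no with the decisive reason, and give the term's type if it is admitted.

yes — r, g, f, h, p: no repeats, contraction unneeded; term : ((Str → Str) → Int) → Int
variable uses: r=0; g (bound)=1; f (bound)=1; h (bound)=1; p (bound)=1
uses in reading order: f, g, h, p
typing: the term checks, with type ((Str → Str) → Int) → Int
summary: ordered ✗ | linear ✗ | affine ✓ | relevant ✗ | unrestricted ✓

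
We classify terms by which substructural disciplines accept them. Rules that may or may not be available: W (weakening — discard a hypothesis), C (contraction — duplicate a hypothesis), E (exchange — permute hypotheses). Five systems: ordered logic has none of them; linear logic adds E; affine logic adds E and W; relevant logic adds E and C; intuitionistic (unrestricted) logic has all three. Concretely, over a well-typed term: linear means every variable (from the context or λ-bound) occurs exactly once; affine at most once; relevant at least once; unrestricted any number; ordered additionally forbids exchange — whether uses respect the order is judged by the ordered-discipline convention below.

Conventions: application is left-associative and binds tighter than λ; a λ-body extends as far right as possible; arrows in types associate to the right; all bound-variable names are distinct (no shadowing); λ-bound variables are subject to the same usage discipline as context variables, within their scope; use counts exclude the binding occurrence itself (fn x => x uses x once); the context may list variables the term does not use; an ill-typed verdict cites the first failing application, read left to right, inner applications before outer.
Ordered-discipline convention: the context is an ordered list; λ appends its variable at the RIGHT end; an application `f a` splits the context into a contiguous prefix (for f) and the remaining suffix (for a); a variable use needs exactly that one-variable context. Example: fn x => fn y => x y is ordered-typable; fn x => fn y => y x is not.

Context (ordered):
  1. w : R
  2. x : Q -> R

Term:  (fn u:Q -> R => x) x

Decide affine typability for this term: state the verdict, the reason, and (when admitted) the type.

no — x ×2 used more than once (contraction)
counts: w: 0×; x: 2×; u [bound]: 0×
use order (left to right): x, x
typing: well-typed — term : Q -> R
across the five disciplines: ordered ✗, linear ✗, affine ✗, relevant ✗, unrestricted ✓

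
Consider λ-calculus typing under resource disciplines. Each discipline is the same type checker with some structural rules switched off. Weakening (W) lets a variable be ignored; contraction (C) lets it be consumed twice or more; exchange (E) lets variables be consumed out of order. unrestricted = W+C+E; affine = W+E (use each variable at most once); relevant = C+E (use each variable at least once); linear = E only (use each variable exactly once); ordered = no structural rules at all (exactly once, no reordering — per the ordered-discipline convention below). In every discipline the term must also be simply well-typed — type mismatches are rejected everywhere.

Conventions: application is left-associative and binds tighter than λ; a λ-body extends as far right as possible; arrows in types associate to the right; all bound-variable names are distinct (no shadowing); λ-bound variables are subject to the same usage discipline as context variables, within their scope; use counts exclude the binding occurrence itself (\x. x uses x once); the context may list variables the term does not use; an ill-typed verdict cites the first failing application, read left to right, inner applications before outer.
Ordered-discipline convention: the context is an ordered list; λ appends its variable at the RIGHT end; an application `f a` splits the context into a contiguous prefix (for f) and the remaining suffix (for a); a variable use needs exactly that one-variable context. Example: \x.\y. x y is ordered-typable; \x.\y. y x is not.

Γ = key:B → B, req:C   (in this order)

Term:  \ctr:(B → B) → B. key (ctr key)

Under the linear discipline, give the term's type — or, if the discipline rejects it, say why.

not well-typed under linear — needs contraction — key ×2; needs weakening: req unused
variable uses: key: 2; req: 0; ctr (λ-bound): 1
uses in reading order: key, ctr, key
typing: well-typed — term : ((B → B) → B) → B
summary: ordered ✗ | linear ✗ | affine ✗ | relevant ✗ | unrestricted ✓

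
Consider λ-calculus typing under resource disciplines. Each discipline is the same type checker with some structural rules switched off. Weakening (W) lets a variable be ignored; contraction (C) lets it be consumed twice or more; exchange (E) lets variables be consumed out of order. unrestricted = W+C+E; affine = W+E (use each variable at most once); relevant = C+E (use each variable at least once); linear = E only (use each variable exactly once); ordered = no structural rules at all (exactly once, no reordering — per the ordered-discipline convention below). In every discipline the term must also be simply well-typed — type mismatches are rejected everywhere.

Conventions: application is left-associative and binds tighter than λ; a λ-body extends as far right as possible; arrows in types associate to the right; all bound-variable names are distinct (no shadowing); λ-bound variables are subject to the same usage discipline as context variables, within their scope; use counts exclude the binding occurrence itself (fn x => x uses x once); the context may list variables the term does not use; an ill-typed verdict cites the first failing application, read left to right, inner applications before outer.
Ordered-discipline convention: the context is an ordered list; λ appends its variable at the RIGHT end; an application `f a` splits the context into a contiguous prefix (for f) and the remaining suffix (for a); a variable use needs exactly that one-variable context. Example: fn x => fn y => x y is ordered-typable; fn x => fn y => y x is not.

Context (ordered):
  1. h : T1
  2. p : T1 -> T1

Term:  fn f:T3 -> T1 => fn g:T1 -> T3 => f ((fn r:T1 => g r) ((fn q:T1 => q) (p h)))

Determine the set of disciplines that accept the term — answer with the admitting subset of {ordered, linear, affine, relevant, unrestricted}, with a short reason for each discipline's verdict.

admitted by: linear, affine, relevant, unrestricted
use counts: h: 1; p: 1; f (λ-bound): 1; g (λ-bound): 1; r (λ-bound): 1; q (λ-bound): 1
left-to-right use order: f, g, r, q, p, h
typing: the term checks, with type (T3 -> T1) -> (T1 -> T3) -> T1
ordered: ✗ — no ordered split (uses run f, g, r, q, p, h)
linear: ✓ — h, p, f, g, r, q: one use apiece
affine: ✓ — h, p, f, g, r, q: no repeats, contraction unneeded
relevant: ✓ — every one of h, p, f, g, r, q appears
unrestricted: ✓ — type-checks ((T3 -> T1) -> (T1 -> T3) -> T1) and nothing is barred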